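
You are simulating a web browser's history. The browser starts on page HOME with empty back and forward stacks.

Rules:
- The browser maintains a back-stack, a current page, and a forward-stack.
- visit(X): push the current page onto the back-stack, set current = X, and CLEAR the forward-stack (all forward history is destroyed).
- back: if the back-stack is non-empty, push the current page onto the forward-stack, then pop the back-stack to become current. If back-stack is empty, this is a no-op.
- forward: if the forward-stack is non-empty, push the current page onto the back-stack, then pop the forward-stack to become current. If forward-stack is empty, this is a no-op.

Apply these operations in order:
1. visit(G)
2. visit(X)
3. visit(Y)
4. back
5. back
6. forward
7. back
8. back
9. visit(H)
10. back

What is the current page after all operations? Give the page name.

After 1 (visit(G)): cur=G back=1 fwd=0
After 2 (visit(X)): cur=X back=2 fwd=0
After 3 (visit(Y)): cur=Y back=3 fwd=0
After 4 (back): cur=X back=2 fwd=1
After 5 (back): cur=G back=1 fwd=2
After 6 (forward): cur=X back=2 fwd=1
After 7 (back): cur=G back=1 fwd=2
After 8 (back): cur=HOME back=0 fwd=3
After 9 (visit(H)): cur=H back=1 fwd=0
After 10 (back): cur=HOME back=0 fwd=1

Answer: HOME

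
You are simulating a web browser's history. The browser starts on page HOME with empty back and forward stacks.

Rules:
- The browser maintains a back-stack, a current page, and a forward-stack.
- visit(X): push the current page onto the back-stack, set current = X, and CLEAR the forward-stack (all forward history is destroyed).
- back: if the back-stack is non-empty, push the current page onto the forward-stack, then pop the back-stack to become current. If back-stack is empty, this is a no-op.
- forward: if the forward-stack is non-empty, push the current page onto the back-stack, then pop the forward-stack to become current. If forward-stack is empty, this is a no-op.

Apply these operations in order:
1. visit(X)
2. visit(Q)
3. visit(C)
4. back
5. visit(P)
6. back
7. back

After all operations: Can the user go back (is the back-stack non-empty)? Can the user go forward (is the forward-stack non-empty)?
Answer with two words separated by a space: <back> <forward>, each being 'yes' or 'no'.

Answer: yes yes

Derivation:
After 1 (visit(X)): cur=X back=1 fwd=0
After 2 (visit(Q)): cur=Q back=2 fwd=0
After 3 (visit(C)): cur=C back=3 fwd=0
After 4 (back): cur=Q back=2 fwd=1
After 5 (visit(P)): cur=P back=3 fwd=0
After 6 (back): cur=Q back=2 fwd=1
After 7 (back): cur=X back=1 fwd=2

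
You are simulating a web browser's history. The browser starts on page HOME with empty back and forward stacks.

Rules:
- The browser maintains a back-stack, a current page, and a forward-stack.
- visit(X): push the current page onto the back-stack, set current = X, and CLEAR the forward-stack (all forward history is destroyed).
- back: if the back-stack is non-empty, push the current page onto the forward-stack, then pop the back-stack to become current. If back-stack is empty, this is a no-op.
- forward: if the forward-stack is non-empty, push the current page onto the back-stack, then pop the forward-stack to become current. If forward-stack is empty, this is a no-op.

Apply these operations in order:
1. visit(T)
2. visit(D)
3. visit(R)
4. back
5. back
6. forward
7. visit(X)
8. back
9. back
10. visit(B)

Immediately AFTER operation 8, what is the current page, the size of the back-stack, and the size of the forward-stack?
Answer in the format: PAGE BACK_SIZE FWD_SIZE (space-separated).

After 1 (visit(T)): cur=T back=1 fwd=0
After 2 (visit(D)): cur=D back=2 fwd=0
After 3 (visit(R)): cur=R back=3 fwd=0
After 4 (back): cur=D back=2 fwd=1
After 5 (back): cur=T back=1 fwd=2
After 6 (forward): cur=D back=2 fwd=1
After 7 (visit(X)): cur=X back=3 fwd=0
After 8 (back): cur=D back=2 fwd=1

D 2 1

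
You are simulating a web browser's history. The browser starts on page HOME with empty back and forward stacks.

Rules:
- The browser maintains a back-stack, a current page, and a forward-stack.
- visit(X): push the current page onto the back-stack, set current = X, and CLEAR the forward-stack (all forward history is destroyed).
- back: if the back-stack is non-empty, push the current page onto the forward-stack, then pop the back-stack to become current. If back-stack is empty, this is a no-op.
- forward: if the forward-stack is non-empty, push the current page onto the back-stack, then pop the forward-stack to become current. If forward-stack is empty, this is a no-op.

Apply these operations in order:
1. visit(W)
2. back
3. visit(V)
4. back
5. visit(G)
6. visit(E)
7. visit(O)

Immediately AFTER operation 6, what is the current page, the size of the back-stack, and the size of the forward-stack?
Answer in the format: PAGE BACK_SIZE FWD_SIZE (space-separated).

After 1 (visit(W)): cur=W back=1 fwd=0
After 2 (back): cur=HOME back=0 fwd=1
After 3 (visit(V)): cur=V back=1 fwd=0
After 4 (back): cur=HOME back=0 fwd=1
After 5 (visit(G)): cur=G back=1 fwd=0
After 6 (visit(E)): cur=E back=2 fwd=0

E 2 0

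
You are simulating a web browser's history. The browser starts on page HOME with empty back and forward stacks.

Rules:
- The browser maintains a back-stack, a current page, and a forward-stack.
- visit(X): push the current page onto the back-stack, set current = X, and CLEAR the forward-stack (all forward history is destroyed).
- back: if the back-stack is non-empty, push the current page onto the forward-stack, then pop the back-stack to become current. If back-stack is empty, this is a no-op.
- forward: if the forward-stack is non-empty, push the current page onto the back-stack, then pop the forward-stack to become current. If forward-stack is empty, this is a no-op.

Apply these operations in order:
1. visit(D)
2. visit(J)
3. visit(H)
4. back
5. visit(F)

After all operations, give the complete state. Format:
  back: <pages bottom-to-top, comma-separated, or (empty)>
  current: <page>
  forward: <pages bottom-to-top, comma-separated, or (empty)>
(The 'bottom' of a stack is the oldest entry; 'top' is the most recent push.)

After 1 (visit(D)): cur=D back=1 fwd=0
After 2 (visit(J)): cur=J back=2 fwd=0
After 3 (visit(H)): cur=H back=3 fwd=0
After 4 (back): cur=J back=2 fwd=1
After 5 (visit(F)): cur=F back=3 fwd=0

Answer: back: HOME,D,J
current: F
forward: (empty)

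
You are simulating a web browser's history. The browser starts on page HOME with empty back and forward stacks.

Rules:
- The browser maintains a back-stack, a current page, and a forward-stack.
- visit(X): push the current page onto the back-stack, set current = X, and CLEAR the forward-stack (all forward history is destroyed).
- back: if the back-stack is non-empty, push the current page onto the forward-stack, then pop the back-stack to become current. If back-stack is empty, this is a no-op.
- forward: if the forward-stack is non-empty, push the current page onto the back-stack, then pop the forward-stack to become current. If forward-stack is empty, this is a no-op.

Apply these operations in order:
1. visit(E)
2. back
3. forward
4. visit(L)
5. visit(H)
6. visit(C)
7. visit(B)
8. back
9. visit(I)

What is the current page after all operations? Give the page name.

After 1 (visit(E)): cur=E back=1 fwd=0
After 2 (back): cur=HOME back=0 fwd=1
After 3 (forward): cur=E back=1 fwd=0
After 4 (visit(L)): cur=L back=2 fwd=0
After 5 (visit(H)): cur=H back=3 fwd=0
After 6 (visit(C)): cur=C back=4 fwd=0
After 7 (visit(B)): cur=B back=5 fwd=0
After 8 (back): cur=C back=4 fwd=1
After 9 (visit(I)): cur=I back=5 fwd=0

Answer: I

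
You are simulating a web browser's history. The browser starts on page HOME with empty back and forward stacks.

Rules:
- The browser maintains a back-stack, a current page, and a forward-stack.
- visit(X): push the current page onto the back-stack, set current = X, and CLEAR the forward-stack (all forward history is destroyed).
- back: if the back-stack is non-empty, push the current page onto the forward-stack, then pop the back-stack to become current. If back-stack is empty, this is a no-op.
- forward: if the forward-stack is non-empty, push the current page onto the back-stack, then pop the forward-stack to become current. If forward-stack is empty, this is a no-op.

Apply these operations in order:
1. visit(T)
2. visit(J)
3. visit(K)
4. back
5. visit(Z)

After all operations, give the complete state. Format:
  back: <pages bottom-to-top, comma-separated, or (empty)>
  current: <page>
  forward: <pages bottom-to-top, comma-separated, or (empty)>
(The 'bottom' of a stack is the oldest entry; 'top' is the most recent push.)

Answer: back: HOME,T,J
current: Z
forward: (empty)

Derivation:
After 1 (visit(T)): cur=T back=1 fwd=0
After 2 (visit(J)): cur=J back=2 fwd=0
After 3 (visit(K)): cur=K back=3 fwd=0
After 4 (back): cur=J back=2 fwd=1
After 5 (visit(Z)): cur=Z back=3 fwd=0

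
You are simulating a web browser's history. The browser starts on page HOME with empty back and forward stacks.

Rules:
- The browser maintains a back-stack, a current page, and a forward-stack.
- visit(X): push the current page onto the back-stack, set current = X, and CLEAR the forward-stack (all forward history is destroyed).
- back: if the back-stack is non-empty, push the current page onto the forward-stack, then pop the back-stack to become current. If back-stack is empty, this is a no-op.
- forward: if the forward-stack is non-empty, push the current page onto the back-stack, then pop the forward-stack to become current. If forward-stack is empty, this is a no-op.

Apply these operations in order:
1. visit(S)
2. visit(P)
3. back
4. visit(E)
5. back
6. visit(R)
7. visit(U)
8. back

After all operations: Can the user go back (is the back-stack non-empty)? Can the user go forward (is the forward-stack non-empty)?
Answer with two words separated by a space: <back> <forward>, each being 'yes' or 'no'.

Answer: yes yes

Derivation:
After 1 (visit(S)): cur=S back=1 fwd=0
After 2 (visit(P)): cur=P back=2 fwd=0
After 3 (back): cur=S back=1 fwd=1
After 4 (visit(E)): cur=E back=2 fwd=0
After 5 (back): cur=S back=1 fwd=1
After 6 (visit(R)): cur=R back=2 fwd=0
After 7 (visit(U)): cur=U back=3 fwd=0
After 8 (back): cur=R back=2 fwd=1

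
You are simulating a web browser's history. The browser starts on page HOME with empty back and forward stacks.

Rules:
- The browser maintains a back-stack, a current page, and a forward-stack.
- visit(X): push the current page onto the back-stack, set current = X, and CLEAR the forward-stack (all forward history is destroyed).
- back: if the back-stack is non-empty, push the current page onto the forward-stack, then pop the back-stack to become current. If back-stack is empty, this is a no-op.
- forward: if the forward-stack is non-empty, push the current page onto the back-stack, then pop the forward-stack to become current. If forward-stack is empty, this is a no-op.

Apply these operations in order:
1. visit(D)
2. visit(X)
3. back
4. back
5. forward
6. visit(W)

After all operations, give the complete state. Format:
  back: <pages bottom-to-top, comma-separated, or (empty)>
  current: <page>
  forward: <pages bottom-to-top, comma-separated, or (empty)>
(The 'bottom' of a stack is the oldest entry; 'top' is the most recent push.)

After 1 (visit(D)): cur=D back=1 fwd=0
After 2 (visit(X)): cur=X back=2 fwd=0
After 3 (back): cur=D back=1 fwd=1
After 4 (back): cur=HOME back=0 fwd=2
After 5 (forward): cur=D back=1 fwd=1
After 6 (visit(W)): cur=W back=2 fwd=0

Answer: back: HOME,D
current: W
forward: (empty)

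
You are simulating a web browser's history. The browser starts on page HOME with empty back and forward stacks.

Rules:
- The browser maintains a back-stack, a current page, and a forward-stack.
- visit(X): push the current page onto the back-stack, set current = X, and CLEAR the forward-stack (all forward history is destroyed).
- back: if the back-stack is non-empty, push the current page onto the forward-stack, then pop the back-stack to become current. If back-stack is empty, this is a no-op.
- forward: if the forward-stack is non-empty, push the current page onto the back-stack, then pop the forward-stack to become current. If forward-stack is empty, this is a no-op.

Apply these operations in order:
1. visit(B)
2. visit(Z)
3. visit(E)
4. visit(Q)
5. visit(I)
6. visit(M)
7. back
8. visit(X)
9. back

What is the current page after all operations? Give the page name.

After 1 (visit(B)): cur=B back=1 fwd=0
After 2 (visit(Z)): cur=Z back=2 fwd=0
After 3 (visit(E)): cur=E back=3 fwd=0
After 4 (visit(Q)): cur=Q back=4 fwd=0
After 5 (visit(I)): cur=I back=5 fwd=0
After 6 (visit(M)): cur=M back=6 fwd=0
After 7 (back): cur=I back=5 fwd=1
After 8 (visit(X)): cur=X back=6 fwd=0
After 9 (back): cur=I back=5 fwd=1

Answer: I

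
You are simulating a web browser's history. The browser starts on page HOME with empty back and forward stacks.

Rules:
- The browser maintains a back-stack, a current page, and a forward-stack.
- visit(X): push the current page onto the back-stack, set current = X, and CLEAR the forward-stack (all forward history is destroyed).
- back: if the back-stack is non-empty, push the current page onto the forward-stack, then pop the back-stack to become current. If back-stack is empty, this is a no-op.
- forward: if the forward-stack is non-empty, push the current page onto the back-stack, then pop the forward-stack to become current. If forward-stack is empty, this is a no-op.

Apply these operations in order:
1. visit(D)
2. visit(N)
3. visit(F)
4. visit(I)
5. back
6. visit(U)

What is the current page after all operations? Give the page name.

Answer: U

Derivation:
After 1 (visit(D)): cur=D back=1 fwd=0
After 2 (visit(N)): cur=N back=2 fwd=0
After 3 (visit(F)): cur=F back=3 fwd=0
After 4 (visit(I)): cur=I back=4 fwd=0
After 5 (back): cur=F back=3 fwd=1
After 6 (visit(U)): cur=U back=4 fwd=0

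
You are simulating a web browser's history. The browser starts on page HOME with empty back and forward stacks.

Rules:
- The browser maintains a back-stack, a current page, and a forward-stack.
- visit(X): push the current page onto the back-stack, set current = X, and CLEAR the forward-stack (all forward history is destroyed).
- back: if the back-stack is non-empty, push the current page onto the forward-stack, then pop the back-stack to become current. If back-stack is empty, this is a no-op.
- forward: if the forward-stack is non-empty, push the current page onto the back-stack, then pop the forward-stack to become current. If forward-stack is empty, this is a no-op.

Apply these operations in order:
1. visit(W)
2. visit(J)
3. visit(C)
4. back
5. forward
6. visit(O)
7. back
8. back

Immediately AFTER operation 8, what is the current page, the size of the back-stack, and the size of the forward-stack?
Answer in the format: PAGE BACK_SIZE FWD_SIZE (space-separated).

After 1 (visit(W)): cur=W back=1 fwd=0
After 2 (visit(J)): cur=J back=2 fwd=0
After 3 (visit(C)): cur=C back=3 fwd=0
After 4 (back): cur=J back=2 fwd=1
After 5 (forward): cur=C back=3 fwd=0
After 6 (visit(O)): cur=O back=4 fwd=0
After 7 (back): cur=C back=3 fwd=1
After 8 (back): cur=J back=2 fwd=2

J 2 2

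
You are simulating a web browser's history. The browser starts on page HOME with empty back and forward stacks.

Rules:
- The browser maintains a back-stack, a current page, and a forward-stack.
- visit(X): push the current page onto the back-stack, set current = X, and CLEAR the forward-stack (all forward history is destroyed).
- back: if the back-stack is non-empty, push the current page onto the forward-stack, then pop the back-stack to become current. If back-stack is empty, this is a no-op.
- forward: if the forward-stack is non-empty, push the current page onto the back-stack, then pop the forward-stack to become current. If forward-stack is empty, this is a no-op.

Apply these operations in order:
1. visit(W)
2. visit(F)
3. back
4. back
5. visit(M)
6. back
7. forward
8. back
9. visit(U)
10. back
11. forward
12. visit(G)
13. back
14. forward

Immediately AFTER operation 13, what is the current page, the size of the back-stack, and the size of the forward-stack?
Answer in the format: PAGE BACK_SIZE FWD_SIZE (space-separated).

After 1 (visit(W)): cur=W back=1 fwd=0
After 2 (visit(F)): cur=F back=2 fwd=0
After 3 (back): cur=W back=1 fwd=1
After 4 (back): cur=HOME back=0 fwd=2
After 5 (visit(M)): cur=M back=1 fwd=0
After 6 (back): cur=HOME back=0 fwd=1
After 7 (forward): cur=M back=1 fwd=0
After 8 (back): cur=HOME back=0 fwd=1
After 9 (visit(U)): cur=U back=1 fwd=0
After 10 (back): cur=HOME back=0 fwd=1
After 11 (forward): cur=U back=1 fwd=0
After 12 (visit(G)): cur=G back=2 fwd=0
After 13 (back): cur=U back=1 fwd=1

U 1 1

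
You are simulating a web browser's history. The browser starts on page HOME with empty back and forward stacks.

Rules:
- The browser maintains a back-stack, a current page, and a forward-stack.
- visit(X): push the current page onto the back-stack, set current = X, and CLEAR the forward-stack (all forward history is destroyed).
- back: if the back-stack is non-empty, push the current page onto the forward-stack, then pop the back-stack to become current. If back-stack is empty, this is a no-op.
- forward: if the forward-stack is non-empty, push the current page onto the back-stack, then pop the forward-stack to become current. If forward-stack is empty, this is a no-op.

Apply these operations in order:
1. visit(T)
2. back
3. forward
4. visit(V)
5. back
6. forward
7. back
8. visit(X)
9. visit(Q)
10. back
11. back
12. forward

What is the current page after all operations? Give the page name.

After 1 (visit(T)): cur=T back=1 fwd=0
After 2 (back): cur=HOME back=0 fwd=1
After 3 (forward): cur=T back=1 fwd=0
After 4 (visit(V)): cur=V back=2 fwd=0
After 5 (back): cur=T back=1 fwd=1
After 6 (forward): cur=V back=2 fwd=0
After 7 (back): cur=T back=1 fwd=1
After 8 (visit(X)): cur=X back=2 fwd=0
After 9 (visit(Q)): cur=Q back=3 fwd=0
After 10 (back): cur=X back=2 fwd=1
After 11 (back): cur=T back=1 fwd=2
After 12 (forward): cur=X back=2 fwd=1

Answer: X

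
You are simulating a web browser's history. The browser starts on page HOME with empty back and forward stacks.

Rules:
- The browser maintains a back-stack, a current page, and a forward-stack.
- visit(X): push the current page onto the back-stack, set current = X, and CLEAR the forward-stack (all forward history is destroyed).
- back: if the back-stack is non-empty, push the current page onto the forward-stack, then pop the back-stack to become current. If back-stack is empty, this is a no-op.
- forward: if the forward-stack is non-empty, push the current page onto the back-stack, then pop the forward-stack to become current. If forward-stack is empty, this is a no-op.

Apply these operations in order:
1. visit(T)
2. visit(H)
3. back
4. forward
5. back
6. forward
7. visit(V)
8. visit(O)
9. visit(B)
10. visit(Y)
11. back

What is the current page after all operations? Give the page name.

Answer: B

Derivation:
After 1 (visit(T)): cur=T back=1 fwd=0
After 2 (visit(H)): cur=H back=2 fwd=0
After 3 (back): cur=T back=1 fwd=1
After 4 (forward): cur=H back=2 fwd=0
After 5 (back): cur=T back=1 fwd=1
After 6 (forward): cur=H back=2 fwd=0
After 7 (visit(V)): cur=V back=3 fwd=0
After 8 (visit(O)): cur=O back=4 fwd=0
After 9 (visit(B)): cur=B back=5 fwd=0
After 10 (visit(Y)): cur=Y back=6 fwd=0
After 11 (back): cur=B back=5 fwd=1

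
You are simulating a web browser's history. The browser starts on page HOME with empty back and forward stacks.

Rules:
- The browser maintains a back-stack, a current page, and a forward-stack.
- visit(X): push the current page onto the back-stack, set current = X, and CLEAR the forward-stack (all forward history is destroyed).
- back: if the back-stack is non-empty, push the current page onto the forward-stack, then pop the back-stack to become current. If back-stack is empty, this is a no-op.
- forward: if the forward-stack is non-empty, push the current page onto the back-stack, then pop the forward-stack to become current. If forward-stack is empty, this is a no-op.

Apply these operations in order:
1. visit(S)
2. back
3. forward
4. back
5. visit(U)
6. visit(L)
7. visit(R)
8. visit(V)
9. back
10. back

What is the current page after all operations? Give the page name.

Answer: L

Derivation:
After 1 (visit(S)): cur=S back=1 fwd=0
After 2 (back): cur=HOME back=0 fwd=1
After 3 (forward): cur=S back=1 fwd=0
After 4 (back): cur=HOME back=0 fwd=1
After 5 (visit(U)): cur=U back=1 fwd=0
After 6 (visit(L)): cur=L back=2 fwd=0
After 7 (visit(R)): cur=R back=3 fwd=0
After 8 (visit(V)): cur=V back=4 fwd=0
After 9 (back): cur=R back=3 fwd=1
After 10 (back): cur=L back=2 fwd=2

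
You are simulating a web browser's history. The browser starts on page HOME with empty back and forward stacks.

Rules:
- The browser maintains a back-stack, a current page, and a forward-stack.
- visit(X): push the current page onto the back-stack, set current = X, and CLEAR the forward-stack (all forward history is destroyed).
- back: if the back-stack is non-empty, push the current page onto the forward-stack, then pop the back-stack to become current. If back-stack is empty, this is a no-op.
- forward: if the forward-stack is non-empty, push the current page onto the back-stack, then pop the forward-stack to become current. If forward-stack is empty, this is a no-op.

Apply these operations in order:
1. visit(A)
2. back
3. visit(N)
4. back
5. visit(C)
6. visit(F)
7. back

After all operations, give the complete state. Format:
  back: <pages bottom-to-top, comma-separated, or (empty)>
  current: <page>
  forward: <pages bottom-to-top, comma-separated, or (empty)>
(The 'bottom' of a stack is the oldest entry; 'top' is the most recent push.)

After 1 (visit(A)): cur=A back=1 fwd=0
After 2 (back): cur=HOME back=0 fwd=1
After 3 (visit(N)): cur=N back=1 fwd=0
After 4 (back): cur=HOME back=0 fwd=1
After 5 (visit(C)): cur=C back=1 fwd=0
After 6 (visit(F)): cur=F back=2 fwd=0
After 7 (back): cur=C back=1 fwd=1

Answer: back: HOME
current: C
forward: F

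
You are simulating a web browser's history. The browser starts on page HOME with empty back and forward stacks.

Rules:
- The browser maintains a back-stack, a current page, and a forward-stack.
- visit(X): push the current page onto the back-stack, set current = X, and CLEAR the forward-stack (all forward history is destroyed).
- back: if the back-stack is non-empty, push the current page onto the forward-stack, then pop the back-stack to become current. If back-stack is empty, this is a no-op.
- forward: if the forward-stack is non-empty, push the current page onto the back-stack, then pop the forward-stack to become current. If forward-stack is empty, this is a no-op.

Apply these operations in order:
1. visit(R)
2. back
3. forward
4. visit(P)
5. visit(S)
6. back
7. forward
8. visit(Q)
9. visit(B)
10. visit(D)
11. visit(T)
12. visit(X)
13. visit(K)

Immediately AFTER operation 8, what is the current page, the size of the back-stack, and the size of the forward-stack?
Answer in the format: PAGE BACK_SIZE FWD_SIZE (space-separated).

After 1 (visit(R)): cur=R back=1 fwd=0
After 2 (back): cur=HOME back=0 fwd=1
After 3 (forward): cur=R back=1 fwd=0
After 4 (visit(P)): cur=P back=2 fwd=0
After 5 (visit(S)): cur=S back=3 fwd=0
After 6 (back): cur=P back=2 fwd=1
After 7 (forward): cur=S back=3 fwd=0
After 8 (visit(Q)): cur=Q back=4 fwd=0

Q 4 0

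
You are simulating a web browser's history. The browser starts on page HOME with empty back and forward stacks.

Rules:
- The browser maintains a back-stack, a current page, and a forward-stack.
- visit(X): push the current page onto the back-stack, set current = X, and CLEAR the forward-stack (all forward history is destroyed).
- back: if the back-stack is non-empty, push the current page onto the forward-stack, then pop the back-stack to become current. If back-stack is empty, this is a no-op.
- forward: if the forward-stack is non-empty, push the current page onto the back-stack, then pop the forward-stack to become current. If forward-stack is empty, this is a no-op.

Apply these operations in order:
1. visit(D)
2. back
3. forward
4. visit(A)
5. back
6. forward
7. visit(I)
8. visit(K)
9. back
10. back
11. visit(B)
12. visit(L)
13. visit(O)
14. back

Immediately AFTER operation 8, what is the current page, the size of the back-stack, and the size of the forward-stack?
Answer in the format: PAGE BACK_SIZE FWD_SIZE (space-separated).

After 1 (visit(D)): cur=D back=1 fwd=0
After 2 (back): cur=HOME back=0 fwd=1
After 3 (forward): cur=D back=1 fwd=0
After 4 (visit(A)): cur=A back=2 fwd=0
After 5 (back): cur=D back=1 fwd=1
After 6 (forward): cur=A back=2 fwd=0
After 7 (visit(I)): cur=I back=3 fwd=0
After 8 (visit(K)): cur=K back=4 fwd=0

K 4 0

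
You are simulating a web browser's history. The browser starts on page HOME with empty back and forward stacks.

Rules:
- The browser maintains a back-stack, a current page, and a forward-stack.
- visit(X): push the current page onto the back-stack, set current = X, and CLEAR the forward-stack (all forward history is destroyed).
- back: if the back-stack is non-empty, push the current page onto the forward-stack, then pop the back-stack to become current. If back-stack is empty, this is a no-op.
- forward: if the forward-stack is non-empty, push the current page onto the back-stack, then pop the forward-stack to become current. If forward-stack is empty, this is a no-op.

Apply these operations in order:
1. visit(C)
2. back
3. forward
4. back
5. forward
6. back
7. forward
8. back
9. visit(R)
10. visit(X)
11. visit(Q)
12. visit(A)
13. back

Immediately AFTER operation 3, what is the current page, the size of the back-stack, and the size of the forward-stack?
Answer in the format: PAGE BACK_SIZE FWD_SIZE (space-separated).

After 1 (visit(C)): cur=C back=1 fwd=0
After 2 (back): cur=HOME back=0 fwd=1
After 3 (forward): cur=C back=1 fwd=0

C 1 0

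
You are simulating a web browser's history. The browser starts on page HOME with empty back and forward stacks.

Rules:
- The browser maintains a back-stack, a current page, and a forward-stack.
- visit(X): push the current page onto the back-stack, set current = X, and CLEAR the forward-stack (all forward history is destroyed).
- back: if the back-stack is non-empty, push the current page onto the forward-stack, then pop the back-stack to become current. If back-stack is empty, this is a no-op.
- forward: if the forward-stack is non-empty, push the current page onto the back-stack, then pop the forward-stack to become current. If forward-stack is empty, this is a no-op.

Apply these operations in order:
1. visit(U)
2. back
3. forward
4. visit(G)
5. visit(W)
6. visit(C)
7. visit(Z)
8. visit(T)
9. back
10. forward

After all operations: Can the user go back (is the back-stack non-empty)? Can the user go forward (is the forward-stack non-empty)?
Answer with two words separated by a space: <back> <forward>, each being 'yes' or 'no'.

Answer: yes no

Derivation:
After 1 (visit(U)): cur=U back=1 fwd=0
After 2 (back): cur=HOME back=0 fwd=1
After 3 (forward): cur=U back=1 fwd=0
After 4 (visit(G)): cur=G back=2 fwd=0
After 5 (visit(W)): cur=W back=3 fwd=0
After 6 (visit(C)): cur=C back=4 fwd=0
After 7 (visit(Z)): cur=Z back=5 fwd=0
After 8 (visit(T)): cur=T back=6 fwd=0
After 9 (back): cur=Z back=5 fwd=1
After 10 (forward): cur=T back=6 fwd=0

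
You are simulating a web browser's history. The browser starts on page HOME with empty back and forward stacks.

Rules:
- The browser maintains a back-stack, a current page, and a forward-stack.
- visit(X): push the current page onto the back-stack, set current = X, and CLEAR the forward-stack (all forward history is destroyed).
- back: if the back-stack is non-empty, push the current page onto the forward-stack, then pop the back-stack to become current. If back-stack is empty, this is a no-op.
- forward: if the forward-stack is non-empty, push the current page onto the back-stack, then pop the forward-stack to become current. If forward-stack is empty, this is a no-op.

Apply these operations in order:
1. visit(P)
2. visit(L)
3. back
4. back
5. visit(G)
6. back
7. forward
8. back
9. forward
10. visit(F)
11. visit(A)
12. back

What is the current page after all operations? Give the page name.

After 1 (visit(P)): cur=P back=1 fwd=0
After 2 (visit(L)): cur=L back=2 fwd=0
After 3 (back): cur=P back=1 fwd=1
After 4 (back): cur=HOME back=0 fwd=2
After 5 (visit(G)): cur=G back=1 fwd=0
After 6 (back): cur=HOME back=0 fwd=1
After 7 (forward): cur=G back=1 fwd=0
After 8 (back): cur=HOME back=0 fwd=1
After 9 (forward): cur=G back=1 fwd=0
After 10 (visit(F)): cur=F back=2 fwd=0
After 11 (visit(A)): cur=A back=3 fwd=0
After 12 (back): cur=F back=2 fwd=1

Answer: F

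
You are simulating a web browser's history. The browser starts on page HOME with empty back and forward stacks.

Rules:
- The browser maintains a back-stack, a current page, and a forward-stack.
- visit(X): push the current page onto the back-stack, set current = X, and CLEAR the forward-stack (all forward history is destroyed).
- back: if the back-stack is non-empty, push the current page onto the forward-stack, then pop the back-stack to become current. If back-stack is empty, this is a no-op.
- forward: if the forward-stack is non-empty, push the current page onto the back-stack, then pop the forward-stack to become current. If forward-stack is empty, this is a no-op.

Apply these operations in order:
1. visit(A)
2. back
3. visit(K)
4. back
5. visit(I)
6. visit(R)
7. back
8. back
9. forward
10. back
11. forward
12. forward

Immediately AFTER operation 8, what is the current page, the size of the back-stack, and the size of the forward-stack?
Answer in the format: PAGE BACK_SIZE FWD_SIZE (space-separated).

After 1 (visit(A)): cur=A back=1 fwd=0
After 2 (back): cur=HOME back=0 fwd=1
After 3 (visit(K)): cur=K back=1 fwd=0
After 4 (back): cur=HOME back=0 fwd=1
After 5 (visit(I)): cur=I back=1 fwd=0
After 6 (visit(R)): cur=R back=2 fwd=0
After 7 (back): cur=I back=1 fwd=1
After 8 (back): cur=HOME back=0 fwd=2

HOME 0 2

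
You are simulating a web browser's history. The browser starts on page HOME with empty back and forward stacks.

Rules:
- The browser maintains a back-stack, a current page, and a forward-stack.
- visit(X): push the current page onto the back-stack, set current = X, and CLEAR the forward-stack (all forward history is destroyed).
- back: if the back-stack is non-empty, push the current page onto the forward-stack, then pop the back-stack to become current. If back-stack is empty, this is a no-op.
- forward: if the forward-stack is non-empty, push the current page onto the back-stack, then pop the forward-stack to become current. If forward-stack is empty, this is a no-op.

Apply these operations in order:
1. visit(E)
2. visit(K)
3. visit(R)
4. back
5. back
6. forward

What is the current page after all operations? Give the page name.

Answer: K

Derivation:
After 1 (visit(E)): cur=E back=1 fwd=0
After 2 (visit(K)): cur=K back=2 fwd=0
After 3 (visit(R)): cur=R back=3 fwd=0
After 4 (back): cur=K back=2 fwd=1
After 5 (back): cur=E back=1 fwd=2
After 6 (forward): cur=K back=2 fwd=1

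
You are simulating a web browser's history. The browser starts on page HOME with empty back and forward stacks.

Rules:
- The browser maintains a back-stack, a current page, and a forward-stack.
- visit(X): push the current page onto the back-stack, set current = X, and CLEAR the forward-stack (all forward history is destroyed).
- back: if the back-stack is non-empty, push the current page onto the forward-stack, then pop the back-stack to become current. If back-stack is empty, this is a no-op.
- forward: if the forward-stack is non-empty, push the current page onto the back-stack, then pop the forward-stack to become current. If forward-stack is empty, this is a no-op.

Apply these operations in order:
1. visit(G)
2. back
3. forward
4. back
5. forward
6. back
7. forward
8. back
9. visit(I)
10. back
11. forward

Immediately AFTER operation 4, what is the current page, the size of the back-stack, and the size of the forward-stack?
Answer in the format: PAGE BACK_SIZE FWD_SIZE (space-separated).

After 1 (visit(G)): cur=G back=1 fwd=0
After 2 (back): cur=HOME back=0 fwd=1
After 3 (forward): cur=G back=1 fwd=0
After 4 (back): cur=HOME back=0 fwd=1

HOME 0 1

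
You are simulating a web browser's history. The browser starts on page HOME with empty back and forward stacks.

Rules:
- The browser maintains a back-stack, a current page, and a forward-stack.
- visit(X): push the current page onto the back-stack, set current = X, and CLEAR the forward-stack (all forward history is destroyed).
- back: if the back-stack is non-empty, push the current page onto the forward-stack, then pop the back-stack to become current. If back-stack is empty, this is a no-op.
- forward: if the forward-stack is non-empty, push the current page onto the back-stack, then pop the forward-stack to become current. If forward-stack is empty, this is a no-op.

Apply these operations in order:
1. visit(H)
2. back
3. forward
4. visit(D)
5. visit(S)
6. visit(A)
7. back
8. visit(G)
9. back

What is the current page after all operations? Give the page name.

After 1 (visit(H)): cur=H back=1 fwd=0
After 2 (back): cur=HOME back=0 fwd=1
After 3 (forward): cur=H back=1 fwd=0
After 4 (visit(D)): cur=D back=2 fwd=0
After 5 (visit(S)): cur=S back=3 fwd=0
After 6 (visit(A)): cur=A back=4 fwd=0
After 7 (back): cur=S back=3 fwd=1
After 8 (visit(G)): cur=G back=4 fwd=0
After 9 (back): cur=S back=3 fwd=1

Answer: S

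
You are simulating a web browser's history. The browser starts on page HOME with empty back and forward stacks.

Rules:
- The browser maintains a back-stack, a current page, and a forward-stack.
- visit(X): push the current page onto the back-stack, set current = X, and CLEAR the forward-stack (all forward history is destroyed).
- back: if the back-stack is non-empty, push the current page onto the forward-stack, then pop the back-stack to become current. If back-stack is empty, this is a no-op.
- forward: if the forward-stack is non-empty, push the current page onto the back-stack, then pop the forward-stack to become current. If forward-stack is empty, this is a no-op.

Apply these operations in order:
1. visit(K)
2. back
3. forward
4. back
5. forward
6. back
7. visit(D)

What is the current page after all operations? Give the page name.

After 1 (visit(K)): cur=K back=1 fwd=0
After 2 (back): cur=HOME back=0 fwd=1
After 3 (forward): cur=K back=1 fwd=0
After 4 (back): cur=HOME back=0 fwd=1
After 5 (forward): cur=K back=1 fwd=0
After 6 (back): cur=HOME back=0 fwd=1
After 7 (visit(D)): cur=D back=1 fwd=0

Answer: D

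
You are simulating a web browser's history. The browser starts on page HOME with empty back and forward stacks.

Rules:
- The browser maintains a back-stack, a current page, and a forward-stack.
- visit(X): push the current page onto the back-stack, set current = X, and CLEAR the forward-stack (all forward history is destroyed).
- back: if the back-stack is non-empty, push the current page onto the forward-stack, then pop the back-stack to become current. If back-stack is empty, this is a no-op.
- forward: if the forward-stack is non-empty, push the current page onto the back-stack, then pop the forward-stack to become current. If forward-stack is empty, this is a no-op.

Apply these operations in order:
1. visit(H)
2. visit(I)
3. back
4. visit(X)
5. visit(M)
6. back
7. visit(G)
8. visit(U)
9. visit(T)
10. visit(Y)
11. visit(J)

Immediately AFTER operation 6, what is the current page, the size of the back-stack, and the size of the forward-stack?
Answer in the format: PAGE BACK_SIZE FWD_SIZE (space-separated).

After 1 (visit(H)): cur=H back=1 fwd=0
After 2 (visit(I)): cur=I back=2 fwd=0
After 3 (back): cur=H back=1 fwd=1
After 4 (visit(X)): cur=X back=2 fwd=0
After 5 (visit(M)): cur=M back=3 fwd=0
After 6 (back): cur=X back=2 fwd=1

X 2 1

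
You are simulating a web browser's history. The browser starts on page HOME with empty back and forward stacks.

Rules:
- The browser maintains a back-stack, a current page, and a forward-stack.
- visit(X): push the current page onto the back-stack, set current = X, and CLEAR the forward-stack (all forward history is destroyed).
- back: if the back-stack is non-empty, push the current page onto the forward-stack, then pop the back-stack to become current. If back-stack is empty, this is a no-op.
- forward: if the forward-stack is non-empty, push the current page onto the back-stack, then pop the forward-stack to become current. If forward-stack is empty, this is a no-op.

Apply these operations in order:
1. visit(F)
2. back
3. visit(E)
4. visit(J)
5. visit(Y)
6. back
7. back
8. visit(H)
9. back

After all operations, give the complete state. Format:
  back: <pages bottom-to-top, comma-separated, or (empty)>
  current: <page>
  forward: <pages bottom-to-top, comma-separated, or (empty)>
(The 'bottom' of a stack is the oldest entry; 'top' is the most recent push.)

After 1 (visit(F)): cur=F back=1 fwd=0
After 2 (back): cur=HOME back=0 fwd=1
After 3 (visit(E)): cur=E back=1 fwd=0
After 4 (visit(J)): cur=J back=2 fwd=0
After 5 (visit(Y)): cur=Y back=3 fwd=0
After 6 (back): cur=J back=2 fwd=1
After 7 (back): cur=E back=1 fwd=2
After 8 (visit(H)): cur=H back=2 fwd=0
After 9 (back): cur=E back=1 fwd=1

Answer: back: HOME
current: E
forward: H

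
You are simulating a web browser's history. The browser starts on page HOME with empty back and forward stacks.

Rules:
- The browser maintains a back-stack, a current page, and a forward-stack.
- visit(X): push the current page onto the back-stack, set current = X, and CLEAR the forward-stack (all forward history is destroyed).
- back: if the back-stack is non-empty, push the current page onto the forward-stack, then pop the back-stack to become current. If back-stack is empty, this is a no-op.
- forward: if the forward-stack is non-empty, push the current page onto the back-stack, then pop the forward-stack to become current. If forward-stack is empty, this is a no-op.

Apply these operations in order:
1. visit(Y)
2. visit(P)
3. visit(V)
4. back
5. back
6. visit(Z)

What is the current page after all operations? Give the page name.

After 1 (visit(Y)): cur=Y back=1 fwd=0
After 2 (visit(P)): cur=P back=2 fwd=0
After 3 (visit(V)): cur=V back=3 fwd=0
After 4 (back): cur=P back=2 fwd=1
After 5 (back): cur=Y back=1 fwd=2
After 6 (visit(Z)): cur=Z back=2 fwd=0

Answer: Z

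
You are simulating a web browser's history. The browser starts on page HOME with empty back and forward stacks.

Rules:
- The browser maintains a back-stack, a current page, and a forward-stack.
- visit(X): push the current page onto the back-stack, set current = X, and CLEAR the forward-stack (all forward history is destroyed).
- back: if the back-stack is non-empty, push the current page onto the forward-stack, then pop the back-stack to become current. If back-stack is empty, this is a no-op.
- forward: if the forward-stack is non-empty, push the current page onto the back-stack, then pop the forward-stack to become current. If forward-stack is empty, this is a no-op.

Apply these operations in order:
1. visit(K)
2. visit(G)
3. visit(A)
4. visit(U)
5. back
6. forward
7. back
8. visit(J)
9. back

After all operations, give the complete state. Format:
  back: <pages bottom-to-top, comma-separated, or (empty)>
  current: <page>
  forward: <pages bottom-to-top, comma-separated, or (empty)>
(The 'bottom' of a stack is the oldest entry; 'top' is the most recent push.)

After 1 (visit(K)): cur=K back=1 fwd=0
After 2 (visit(G)): cur=G back=2 fwd=0
After 3 (visit(A)): cur=A back=3 fwd=0
After 4 (visit(U)): cur=U back=4 fwd=0
After 5 (back): cur=A back=3 fwd=1
After 6 (forward): cur=U back=4 fwd=0
After 7 (back): cur=A back=3 fwd=1
After 8 (visit(J)): cur=J back=4 fwd=0
After 9 (back): cur=A back=3 fwd=1

Answer: back: HOME,K,G
current: A
forward: J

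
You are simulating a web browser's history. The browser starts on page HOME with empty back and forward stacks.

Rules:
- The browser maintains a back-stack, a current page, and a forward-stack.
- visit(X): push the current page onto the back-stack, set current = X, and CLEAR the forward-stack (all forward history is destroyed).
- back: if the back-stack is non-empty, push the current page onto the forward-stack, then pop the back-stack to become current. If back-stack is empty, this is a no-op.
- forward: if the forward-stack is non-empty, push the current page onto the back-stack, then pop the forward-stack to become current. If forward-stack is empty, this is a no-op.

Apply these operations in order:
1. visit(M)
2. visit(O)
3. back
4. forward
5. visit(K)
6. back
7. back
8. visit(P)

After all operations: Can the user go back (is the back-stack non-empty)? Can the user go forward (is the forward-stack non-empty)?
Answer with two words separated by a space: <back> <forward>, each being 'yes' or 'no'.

After 1 (visit(M)): cur=M back=1 fwd=0
After 2 (visit(O)): cur=O back=2 fwd=0
After 3 (back): cur=M back=1 fwd=1
After 4 (forward): cur=O back=2 fwd=0
After 5 (visit(K)): cur=K back=3 fwd=0
After 6 (back): cur=O back=2 fwd=1
After 7 (back): cur=M back=1 fwd=2
After 8 (visit(P)): cur=P back=2 fwd=0

Answer: yes no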